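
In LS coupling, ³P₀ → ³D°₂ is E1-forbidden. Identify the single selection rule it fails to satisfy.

the ΔJ = 0, ±1 rule

Reading off the term symbols: S 1→1, L 1→2, J 0→2, parity even→odd.
Parity must change: even → odd — satisfied.
ΔS = 0: S: 1 → 1 — satisfied.
ΔL = 0, ±1 (not L=0↔0): L: 1 → 2, ΔL = +1 — satisfied.
ΔJ = 0, ±1 (not J=0↔0): J: 0 → 2, ΔJ = +2 — violated.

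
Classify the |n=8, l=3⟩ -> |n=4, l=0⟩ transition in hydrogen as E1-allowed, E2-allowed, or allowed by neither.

Δl = 0 − 3 = -3; l_i + l_f = 3.
E1 (Δl = ±1): not satisfied.
E2 (Δl = 0,±2, l_i+l_f ≥ 2): not satisfied.

neither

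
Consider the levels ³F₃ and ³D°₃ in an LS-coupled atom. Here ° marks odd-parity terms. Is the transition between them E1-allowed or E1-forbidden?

Parity must change: even → odd — ✓.
ΔS = 0: S: 1 → 1 — ✓.
ΔL = 0, ±1 (not L=0↔0): L: 3 → 2, ΔL = -1 — ✓.
ΔJ = 0, ±1 (not J=0↔0): J: 3 → 3, ΔJ = +0 — ✓.
All four E1 rules are satisfied.

allowed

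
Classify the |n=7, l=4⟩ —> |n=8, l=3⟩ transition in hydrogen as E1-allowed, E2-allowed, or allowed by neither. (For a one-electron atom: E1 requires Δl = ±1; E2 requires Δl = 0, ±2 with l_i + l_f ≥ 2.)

Δl = 3 − 4 = -1; l_i + l_f = 7.
E1 (Δl = ±1): satisfied.
E2 (Δl = 0,±2, l_i+l_f ≥ 2): not satisfied.

E1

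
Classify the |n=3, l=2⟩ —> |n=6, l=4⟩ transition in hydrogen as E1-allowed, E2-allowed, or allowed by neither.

Δl = 4 − 2 = +2; l_i + l_f = 6.
E1 (Δl = ±1): not satisfied.
E2 (Δl = 0,±2, l_i+l_f ≥ 2): satisfied.

E2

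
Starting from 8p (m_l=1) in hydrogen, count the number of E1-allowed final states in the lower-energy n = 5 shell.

E1 requires Δl = ±1, so l_f ∈ {0, 2}; with 0 ≤ l_f ≤ n_f−1 = 4, the allowed l_f values are {0, 2}.
For l_f = 0: m_f ∈ {m_i−1, m_i, m_i+1} ∩ [−0, 0] = {0} → 1 state.
For l_f = 2: m_f ∈ {m_i−1, m_i, m_i+1} ∩ [−2, 2] = {0, 1, 2} → 3 states.
Total: 4.

4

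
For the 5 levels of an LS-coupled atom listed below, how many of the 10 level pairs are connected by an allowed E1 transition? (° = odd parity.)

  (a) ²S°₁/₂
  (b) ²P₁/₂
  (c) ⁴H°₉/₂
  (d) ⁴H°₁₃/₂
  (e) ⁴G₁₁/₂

(a)–(b): allowed.
(a)–(c): forbidden (parity, ΔS, ΔL, ΔJ).
(a)–(d): forbidden (parity, ΔS, ΔL, ΔJ).
(a)–(e): forbidden (ΔS, ΔL, ΔJ).
(b)–(c): forbidden (ΔS, ΔL, ΔJ).
(b)–(d): forbidden (ΔS, ΔL, ΔJ).
(b)–(e): forbidden (parity, ΔS, ΔL, ΔJ).
(c)–(d): forbidden (parity, ΔJ).
(c)–(e): allowed.
(d)–(e): allowed.
Allowed pairs: 3 of 10.

3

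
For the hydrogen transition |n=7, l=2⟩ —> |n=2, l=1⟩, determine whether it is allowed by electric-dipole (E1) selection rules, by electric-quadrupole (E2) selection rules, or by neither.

Δl = 1 − 2 = -1; l_i + l_f = 3.
E1 (Δl = ±1): satisfied.
E2 (Δl = 0,±2, l_i+l_f ≥ 2): not satisfied.

E1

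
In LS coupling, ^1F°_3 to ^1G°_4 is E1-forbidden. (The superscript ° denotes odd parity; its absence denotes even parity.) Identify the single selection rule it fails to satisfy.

parity

Parity must change: odd → odd — fails.
ΔS = 0: S: 0 → 0 — ok.
ΔL = 0, ±1 (not L=0↔0): L: 3 → 4, ΔL = +1 — ok.
ΔJ = 0, ±1 (not J=0↔0): J: 3 → 4, ΔJ = +1 — ok.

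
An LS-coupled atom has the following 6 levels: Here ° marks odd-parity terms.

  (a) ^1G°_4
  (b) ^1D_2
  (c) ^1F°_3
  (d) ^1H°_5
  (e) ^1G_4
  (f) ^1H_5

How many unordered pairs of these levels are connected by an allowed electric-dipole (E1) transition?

(a)–(b): forbidden (ΔL, ΔJ).
(a)–(c): forbidden (parity).
(a)–(d): forbidden (parity).
(a)–(e): allowed.
(a)–(f): allowed.
(b)–(c): allowed.
(b)–(d): forbidden (ΔL, ΔJ).
(b)–(e): forbidden (parity, ΔL, ΔJ).
(b)–(f): forbidden (parity, ΔL, ΔJ).
(c)–(d): forbidden (parity, ΔL, ΔJ).
(c)–(e): allowed.
(c)–(f): forbidden (ΔL, ΔJ).
(d)–(e): allowed.
(d)–(f): allowed.
(e)–(f): forbidden (parity).
Allowed pairs: 6 of 15.

6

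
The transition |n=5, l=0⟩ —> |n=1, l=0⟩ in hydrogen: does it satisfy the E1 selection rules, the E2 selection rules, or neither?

neither

Δl = 0 − 0 = +0; l_i + l_f = 0.
E1 (Δl = ±1): not satisfied.
E2 (Δl = 0,±2, l_i+l_f ≥ 2): not satisfied.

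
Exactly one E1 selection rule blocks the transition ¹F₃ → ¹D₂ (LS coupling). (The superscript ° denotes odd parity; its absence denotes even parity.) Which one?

parity

Reading off the term symbols: S 0→0, L 3→2, J 3→2, parity even→even.
ΔJ = 0, ±1 (not J=0↔0): J: 3 → 2, ΔJ = -1 — ✓.
Parity must change: even → even — ✗.
ΔL = 0, ±1 (not L=0↔0): L: 3 → 2, ΔL = -1 — ✓.
ΔS = 0: S: 0 → 0 — ✓.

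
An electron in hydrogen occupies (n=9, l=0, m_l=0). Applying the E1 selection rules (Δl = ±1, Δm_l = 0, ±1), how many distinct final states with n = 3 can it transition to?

3

E1 requires Δl = ±1, so l_f ∈ {-1, 1}; with 0 ≤ l_f ≤ n_f−1 = 2, the allowed l_f values are {1}.
For l_f = 1: m_f ∈ {m_i−1, m_i, m_i+1} ∩ [−1, 1] = {-1, 0, 1} → 3 states.
Total: 3.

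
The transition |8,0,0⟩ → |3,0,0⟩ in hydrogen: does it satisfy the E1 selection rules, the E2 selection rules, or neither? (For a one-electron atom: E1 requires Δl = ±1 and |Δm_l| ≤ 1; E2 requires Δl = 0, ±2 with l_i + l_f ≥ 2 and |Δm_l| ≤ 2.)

Δl = 0 − 0 = +0; l_i + l_f = 0.
Δm_l = +0.
E1 (Δl = ±1, |Δm_l| ≤ 1): not satisfied.
E2 (Δl = 0,±2, l_i+l_f ≥ 2, |Δm_l| ≤ 2): not satisfied.

neither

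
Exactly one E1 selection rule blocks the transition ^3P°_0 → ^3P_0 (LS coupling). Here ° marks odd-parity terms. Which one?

Parity must change: odd → even — ✓.
ΔS = 0: S: 1 → 1 — ✓.
ΔL = 0, ±1 (not L=0↔0): L: 1 → 1, ΔL = +0 — ✓.
ΔJ = 0, ±1 (not J=0↔0): J: 0 → 0, ΔJ = +0 — ✗.

the J=0 ↔ J=0 exclusion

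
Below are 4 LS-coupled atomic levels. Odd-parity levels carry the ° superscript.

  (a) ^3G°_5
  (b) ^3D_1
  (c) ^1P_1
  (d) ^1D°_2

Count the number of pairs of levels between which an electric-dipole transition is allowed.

1

(a)–(b): forbidden (ΔL, ΔJ).
(a)–(c): forbidden (ΔS, ΔL, ΔJ).
(a)–(d): forbidden (parity, ΔS, ΔL, ΔJ).
(b)–(c): forbidden (parity, ΔS).
(b)–(d): forbidden (ΔS).
(c)–(d): allowed.
Allowed pairs: 1 of 6.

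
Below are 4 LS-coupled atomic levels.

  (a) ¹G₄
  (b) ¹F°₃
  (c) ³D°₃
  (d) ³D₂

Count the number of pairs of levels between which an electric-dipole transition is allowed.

(a)–(b): allowed.
(a)–(c): forbidden (ΔS, ΔL).
(a)–(d): forbidden (parity, ΔS, ΔL, ΔJ).
(b)–(c): forbidden (parity, ΔS).
(b)–(d): forbidden (ΔS).
(c)–(d): allowed.
Allowed pairs: 2 of 6.

2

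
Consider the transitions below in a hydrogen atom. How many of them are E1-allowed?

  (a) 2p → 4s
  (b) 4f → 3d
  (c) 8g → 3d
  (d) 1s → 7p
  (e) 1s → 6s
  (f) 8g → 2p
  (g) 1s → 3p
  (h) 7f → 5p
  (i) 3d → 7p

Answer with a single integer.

(a) allowed
(b) allowed
(c) forbidden — Δl = -2 (E1 requires Δl = ±1)
(d) allowed
(e) forbidden — Δl = +0 (E1 requires Δl = ±1)
(f) forbidden — Δl = -3 (E1 requires Δl = ±1)
(g) allowed
(h) forbidden — Δl = -2 (E1 requires Δl = ±1)
(i) allowed
Total allowed: 5 of 9.

5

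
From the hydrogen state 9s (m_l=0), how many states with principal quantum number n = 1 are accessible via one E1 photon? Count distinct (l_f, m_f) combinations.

0

E1 requires l_f ∈ {-1, 1}, but neither lies in [0, 0], so no final state is reachable.
Total: 0.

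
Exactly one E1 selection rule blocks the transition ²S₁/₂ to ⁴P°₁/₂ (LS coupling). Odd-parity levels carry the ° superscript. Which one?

Reading off the term symbols: S 1/2→3/2, L 0→1, J 1/2→1/2, parity even→odd.
ΔS = 0: S: 1/2 → 3/2 — fails.
ΔJ = 0, ±1 (not J=0↔0): J: 1/2 → 1/2, ΔJ = +0 — ok.
ΔL = 0, ±1 (not L=0↔0): L: 0 → 1, ΔL = +1 — ok.
Parity must change: even → odd — ok.

the ΔS = 0 rule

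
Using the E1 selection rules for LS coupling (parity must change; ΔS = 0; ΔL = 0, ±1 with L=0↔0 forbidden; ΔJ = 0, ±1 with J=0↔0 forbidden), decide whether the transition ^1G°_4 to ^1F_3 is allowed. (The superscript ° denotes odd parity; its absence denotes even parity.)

Reading off the term symbols: S 0→0, L 4→3, J 4→3, parity odd→even.
Parity must change: odd → even — passes.
ΔS = 0: S: 0 → 0 — passes.
ΔL = 0, ±1 (not L=0↔0): L: 4 → 3, ΔL = -1 — passes.
ΔJ = 0, ±1 (not J=0↔0): J: 4 → 3, ΔJ = -1 — passes.
All four E1 rules are satisfied.

allowed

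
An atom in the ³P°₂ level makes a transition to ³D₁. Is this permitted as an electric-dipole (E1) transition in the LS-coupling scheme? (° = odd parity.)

Reading off the term symbols: S 1→1, L 1→2, J 2→1, parity odd→even.
Parity must change: odd → even — passes.
ΔL = 0, ±1 (not L=0↔0): L: 1 → 2, ΔL = +1 — passes.
ΔJ = 0, ±1 (not J=0↔0): J: 2 → 1, ΔJ = -1 — passes.
ΔS = 0: S: 1 → 1 — passes.
All four E1 rules are satisfied.

allowed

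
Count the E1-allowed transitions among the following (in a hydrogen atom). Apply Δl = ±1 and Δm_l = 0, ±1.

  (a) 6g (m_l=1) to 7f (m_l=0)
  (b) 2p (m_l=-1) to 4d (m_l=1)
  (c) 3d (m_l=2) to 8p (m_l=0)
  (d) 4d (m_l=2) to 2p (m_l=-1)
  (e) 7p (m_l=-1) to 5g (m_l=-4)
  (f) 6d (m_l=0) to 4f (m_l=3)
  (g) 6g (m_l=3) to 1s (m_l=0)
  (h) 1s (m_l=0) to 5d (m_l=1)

(a) allowed
(b) forbidden — Δm_l = +2 (E1 requires Δm_l = 0, ±1)
(c) forbidden — Δm_l = -2 (E1 requires Δm_l = 0, ±1)
(d) forbidden — Δm_l = -3 (E1 requires Δm_l = 0, ±1)
(e) forbidden — Δl = +3 (E1 requires Δl = ±1); Δm_l = -3 (E1 requires Δm_l = 0, ±1)
(f) forbidden — Δm_l = +3 (E1 requires Δm_l = 0, ±1)
(g) forbidden — Δl = -4 (E1 requires Δl = ±1); Δm_l = -3 (E1 requires Δm_l = 0, ±1)
(h) forbidden — Δl = +2 (E1 requires Δl = ±1)
Total allowed: 1 of 8.

1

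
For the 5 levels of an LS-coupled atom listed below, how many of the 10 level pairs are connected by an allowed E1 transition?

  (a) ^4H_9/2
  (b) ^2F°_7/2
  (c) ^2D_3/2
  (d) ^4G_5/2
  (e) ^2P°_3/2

1

(a)–(b): forbidden (ΔS, ΔL).
(a)–(c): forbidden (parity, ΔS, ΔL, ΔJ).
(a)–(d): forbidden (parity, ΔJ).
(a)–(e): forbidden (ΔS, ΔL, ΔJ).
(b)–(c): forbidden (ΔJ).
(b)–(d): forbidden (ΔS).
(b)–(e): forbidden (parity, ΔL, ΔJ).
(c)–(d): forbidden (parity, ΔS, ΔL).
(c)–(e): allowed.
(d)–(e): forbidden (ΔS, ΔL).
Allowed pairs: 1 of 10.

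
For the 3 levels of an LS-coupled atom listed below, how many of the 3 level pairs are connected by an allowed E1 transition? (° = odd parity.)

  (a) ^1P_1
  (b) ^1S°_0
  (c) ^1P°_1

2

(a)–(b): allowed.
(a)–(c): allowed.
(b)–(c): forbidden (parity).
Allowed pairs: 2 of 3.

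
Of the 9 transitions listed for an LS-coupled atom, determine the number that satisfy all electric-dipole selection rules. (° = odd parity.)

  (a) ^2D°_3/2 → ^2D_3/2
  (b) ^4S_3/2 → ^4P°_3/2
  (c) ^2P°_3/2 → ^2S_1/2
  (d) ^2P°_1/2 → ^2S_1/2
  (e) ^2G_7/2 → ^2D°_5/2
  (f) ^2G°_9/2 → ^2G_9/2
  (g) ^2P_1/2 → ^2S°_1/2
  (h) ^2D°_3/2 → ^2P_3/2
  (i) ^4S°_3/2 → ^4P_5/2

8

(a) allowed
(b) allowed
(c) allowed
(d) allowed
(e) forbidden (ΔL fails)
(f) allowed
(g) allowed
(h) allowed
(i) allowed
Total allowed: 8 of 9.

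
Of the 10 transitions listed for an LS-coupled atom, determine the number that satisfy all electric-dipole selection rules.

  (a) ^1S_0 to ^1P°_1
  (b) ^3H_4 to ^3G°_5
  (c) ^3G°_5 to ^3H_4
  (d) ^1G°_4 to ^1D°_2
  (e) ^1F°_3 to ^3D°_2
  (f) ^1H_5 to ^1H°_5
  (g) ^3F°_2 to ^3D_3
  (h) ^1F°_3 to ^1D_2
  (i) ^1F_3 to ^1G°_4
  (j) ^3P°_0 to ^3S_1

8

(a) allowed
(b) allowed
(c) allowed
(d) forbidden (parity, ΔL, ΔJ fail)
(e) forbidden (parity, ΔS fail)
(f) allowed
(g) allowed
(h) allowed
(i) allowed
(j) allowed
Total allowed: 8 of 10.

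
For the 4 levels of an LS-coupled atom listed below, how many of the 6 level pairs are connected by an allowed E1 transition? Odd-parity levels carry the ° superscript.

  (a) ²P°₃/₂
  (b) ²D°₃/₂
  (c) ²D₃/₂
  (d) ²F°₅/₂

(a)–(b): forbidden (parity).
(a)–(c): allowed.
(a)–(d): forbidden (parity, ΔL).
(b)–(c): allowed.
(b)–(d): forbidden (parity).
(c)–(d): allowed.
Allowed pairs: 3 of 6.

3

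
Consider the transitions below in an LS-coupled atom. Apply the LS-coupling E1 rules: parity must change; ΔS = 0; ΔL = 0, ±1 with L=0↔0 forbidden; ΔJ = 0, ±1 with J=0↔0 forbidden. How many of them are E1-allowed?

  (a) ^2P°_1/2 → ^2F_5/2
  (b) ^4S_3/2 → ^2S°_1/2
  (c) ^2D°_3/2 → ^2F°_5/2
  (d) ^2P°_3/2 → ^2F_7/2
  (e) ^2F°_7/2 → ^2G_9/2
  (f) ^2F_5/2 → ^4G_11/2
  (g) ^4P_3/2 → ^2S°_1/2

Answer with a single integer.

(a) forbidden (ΔL, ΔJ fail)
(b) forbidden (ΔS, ΔL fail)
(c) forbidden (parity fails)
(d) forbidden (ΔL, ΔJ fail)
(e) allowed
(f) forbidden (parity, ΔS, ΔJ fail)
(g) forbidden (ΔS fails)
Total allowed: 1 of 7.

1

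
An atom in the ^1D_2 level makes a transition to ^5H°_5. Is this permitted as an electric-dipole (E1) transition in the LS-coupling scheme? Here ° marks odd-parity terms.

Parity must change: even → odd — passes.
ΔS = 0: S: 0 → 2 — fails.
ΔL = 0, ±1 (not L=0↔0): L: 2 → 5, ΔL = +3 — fails.
ΔJ = 0, ±1 (not J=0↔0): J: 2 → 5, ΔJ = +3 — fails.
Rule(s) violated: ΔS, ΔL, ΔJ.

forbidden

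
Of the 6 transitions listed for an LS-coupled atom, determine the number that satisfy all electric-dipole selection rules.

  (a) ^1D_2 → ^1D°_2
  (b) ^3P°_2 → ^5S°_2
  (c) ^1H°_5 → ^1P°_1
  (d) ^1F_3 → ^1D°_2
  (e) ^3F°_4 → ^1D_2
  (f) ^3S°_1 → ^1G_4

2

(a) allowed
(b) forbidden (parity, ΔS fail)
(c) forbidden (parity, ΔL, ΔJ fail)
(d) allowed
(e) forbidden (ΔS, ΔJ fail)
(f) forbidden (ΔS, ΔL, ΔJ fail)
Total allowed: 2 of 6.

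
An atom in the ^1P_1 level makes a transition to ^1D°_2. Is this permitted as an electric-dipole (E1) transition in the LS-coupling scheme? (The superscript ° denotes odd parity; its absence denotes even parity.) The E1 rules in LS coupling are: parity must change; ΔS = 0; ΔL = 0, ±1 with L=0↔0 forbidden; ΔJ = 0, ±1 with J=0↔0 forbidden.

allowed

Reading off the term symbols: S 0→0, L 1→2, J 1→2, parity even→odd.
ΔL = 0, ±1 (not L=0↔0): L: 1 → 2, ΔL = +1 — satisfied.
ΔS = 0: S: 0 → 0 — satisfied.
Parity must change: even → odd — satisfied.
ΔJ = 0, ±1 (not J=0↔0): J: 1 → 2, ΔJ = +1 — satisfied.
All four E1 rules are satisfied.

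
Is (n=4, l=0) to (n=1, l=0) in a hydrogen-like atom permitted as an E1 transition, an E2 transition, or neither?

Δl = 0 − 0 = +0; l_i + l_f = 0.
E1 (Δl = ±1): not satisfied.
E2 (Δl = 0,±2, l_i+l_f ≥ 2): not satisfied.

neither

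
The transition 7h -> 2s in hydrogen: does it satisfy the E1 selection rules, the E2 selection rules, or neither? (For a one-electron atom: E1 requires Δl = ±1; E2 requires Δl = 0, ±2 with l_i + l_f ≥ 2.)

Δl = 0 − 5 = -5; l_i + l_f = 5.
E1 (Δl = ±1): not satisfied.
E2 (Δl = 0,±2, l_i+l_f ≥ 2): not satisfied.

neither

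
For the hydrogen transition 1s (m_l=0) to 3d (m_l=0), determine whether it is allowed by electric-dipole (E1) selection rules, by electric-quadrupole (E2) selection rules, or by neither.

Δl = 2 − 0 = +2; l_i + l_f = 2.
Δm_l = +0.
E1 (Δl = ±1, |Δm_l| ≤ 1): not satisfied.
E2 (Δl = 0,±2, l_i+l_f ≥ 2, |Δm_l| ≤ 2): satisfied.

E2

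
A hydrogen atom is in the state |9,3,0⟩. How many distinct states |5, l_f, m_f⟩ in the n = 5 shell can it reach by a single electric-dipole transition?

E1 requires Δl = ±1, so l_f ∈ {2, 4}; with 0 ≤ l_f ≤ n_f−1 = 4, the allowed l_f values are {2, 4}.
For l_f = 2: m_f ∈ {m_i−1, m_i, m_i+1} ∩ [−2, 2] = {-1, 0, 1} → 3 states.
For l_f = 4: m_f ∈ {m_i−1, m_i, m_i+1} ∩ [−4, 4] = {-1, 0, 1} → 3 states.
Total: 6.

6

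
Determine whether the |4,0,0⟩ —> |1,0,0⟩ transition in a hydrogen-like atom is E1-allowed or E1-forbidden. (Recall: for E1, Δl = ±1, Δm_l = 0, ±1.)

forbidden

Δl = 0 − 0 = +0; the E1 rule Δl = ±1 is fails.
Δm_l = 0 − (0) = +0. E1 requires Δm_l = 0, ±1: passes.
The transition is electric-dipole forbidden.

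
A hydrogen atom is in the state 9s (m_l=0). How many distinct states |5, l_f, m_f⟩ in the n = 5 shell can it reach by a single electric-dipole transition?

3

E1 requires Δl = ±1, so l_f ∈ {-1, 1}; with 0 ≤ l_f ≤ n_f−1 = 4, the allowed l_f values are {1}.
For l_f = 1: m_f ∈ {m_i−1, m_i, m_i+1} ∩ [−1, 1] = {-1, 0, 1} → 3 states.
Total: 3.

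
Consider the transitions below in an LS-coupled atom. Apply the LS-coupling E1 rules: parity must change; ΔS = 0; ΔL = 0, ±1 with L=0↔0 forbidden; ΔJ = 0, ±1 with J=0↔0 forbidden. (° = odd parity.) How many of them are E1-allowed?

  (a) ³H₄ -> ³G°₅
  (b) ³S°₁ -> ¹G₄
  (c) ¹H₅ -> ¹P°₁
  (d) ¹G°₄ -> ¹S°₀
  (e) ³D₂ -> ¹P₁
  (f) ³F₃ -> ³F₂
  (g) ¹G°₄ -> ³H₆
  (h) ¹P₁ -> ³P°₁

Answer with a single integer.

1

(a) allowed
(b) forbidden (ΔS, ΔL, ΔJ fail)
(c) forbidden (ΔL, ΔJ fail)
(d) forbidden (parity, ΔL, ΔJ fail)
(e) forbidden (parity, ΔS fail)
(f) forbidden (parity fails)
(g) forbidden (ΔS, ΔJ fail)
(h) forbidden (ΔS fails)
Total allowed: 1 of 8.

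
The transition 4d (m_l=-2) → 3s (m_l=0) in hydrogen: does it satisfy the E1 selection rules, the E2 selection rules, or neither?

Δl = 0 − 2 = -2; l_i + l_f = 2.
Δm_l = +2.
E1 (Δl = ±1, |Δm_l| ≤ 1): not satisfied.
E2 (Δl = 0,±2, l_i+l_f ≥ 2, |Δm_l| ≤ 2): satisfied.

E2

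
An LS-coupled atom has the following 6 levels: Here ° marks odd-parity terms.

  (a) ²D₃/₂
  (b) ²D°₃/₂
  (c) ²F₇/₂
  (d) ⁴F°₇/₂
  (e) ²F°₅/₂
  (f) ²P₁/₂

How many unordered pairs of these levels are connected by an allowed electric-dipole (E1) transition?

4

(a)–(b): allowed.
(a)–(c): forbidden (parity, ΔJ).
(a)–(d): forbidden (ΔS, ΔJ).
(a)–(e): allowed.
(a)–(f): forbidden (parity).
(b)–(c): forbidden (ΔJ).
(b)–(d): forbidden (parity, ΔS, ΔJ).
(b)–(e): forbidden (parity).
(b)–(f): allowed.
(c)–(d): forbidden (ΔS).
(c)–(e): allowed.
(c)–(f): forbidden (parity, ΔL, ΔJ).
(d)–(e): forbidden (parity, ΔS).
(d)–(f): forbidden (ΔS, ΔL, ΔJ).
(e)–(f): forbidden (ΔL, ΔJ).
Allowed pairs: 4 of 15.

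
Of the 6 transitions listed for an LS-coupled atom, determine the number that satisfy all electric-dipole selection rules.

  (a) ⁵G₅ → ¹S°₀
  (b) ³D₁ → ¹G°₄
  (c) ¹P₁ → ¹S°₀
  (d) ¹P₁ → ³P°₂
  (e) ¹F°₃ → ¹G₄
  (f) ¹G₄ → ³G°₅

(a) forbidden (ΔS, ΔL, ΔJ fail)
(b) forbidden (ΔS, ΔL, ΔJ fail)
(c) allowed
(d) forbidden (ΔS fails)
(e) allowed
(f) forbidden (ΔS fails)
Total allowed: 2 of 6.

2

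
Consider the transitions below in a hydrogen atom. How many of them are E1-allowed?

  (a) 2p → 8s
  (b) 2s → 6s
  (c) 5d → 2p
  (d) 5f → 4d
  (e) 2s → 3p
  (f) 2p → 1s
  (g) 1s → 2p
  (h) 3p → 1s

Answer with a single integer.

7

(a) allowed
(b) forbidden — Δl = +0 (E1 requires Δl = ±1)
(c) allowed
(d) allowed
(e) allowed
(f) allowed
(g) allowed
(h) allowed
Total allowed: 7 of 8.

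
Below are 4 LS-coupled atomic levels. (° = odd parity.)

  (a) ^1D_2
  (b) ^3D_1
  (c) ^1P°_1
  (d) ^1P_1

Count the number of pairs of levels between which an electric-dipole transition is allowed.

2

(a)–(b): forbidden (parity, ΔS).
(a)–(c): allowed.
(a)–(d): forbidden (parity).
(b)–(c): forbidden (ΔS).
(b)–(d): forbidden (parity, ΔS).
(c)–(d): allowed.
Allowed pairs: 2 of 6.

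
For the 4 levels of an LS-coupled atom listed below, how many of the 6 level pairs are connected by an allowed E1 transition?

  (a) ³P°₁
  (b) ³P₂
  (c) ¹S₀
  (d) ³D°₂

2

(a)–(b): allowed.
(a)–(c): forbidden (ΔS).
(a)–(d): forbidden (parity).
(b)–(c): forbidden (parity, ΔS, ΔJ).
(b)–(d): allowed.
(c)–(d): forbidden (ΔS, ΔL, ΔJ).
Allowed pairs: 2 of 6.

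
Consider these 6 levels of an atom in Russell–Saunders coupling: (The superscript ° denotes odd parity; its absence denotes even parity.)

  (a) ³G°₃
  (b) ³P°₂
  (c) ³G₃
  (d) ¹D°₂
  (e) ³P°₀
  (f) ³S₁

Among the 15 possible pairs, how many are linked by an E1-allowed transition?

3

(a)–(b): forbidden (parity, ΔL).
(a)–(c): allowed.
(a)–(d): forbidden (parity, ΔS, ΔL).
(a)–(e): forbidden (parity, ΔL, ΔJ).
(a)–(f): forbidden (ΔL, ΔJ).
(b)–(c): forbidden (ΔL).
(b)–(d): forbidden (parity, ΔS).
(b)–(e): forbidden (parity, ΔJ).
(b)–(f): allowed.
(c)–(d): forbidden (ΔS, ΔL).
(c)–(e): forbidden (ΔL, ΔJ).
(c)–(f): forbidden (parity, ΔL, ΔJ).
(d)–(e): forbidden (parity, ΔS, ΔJ).
(d)–(f): forbidden (ΔS, ΔL).
(e)–(f): allowed.
Allowed pairs: 3 of 15.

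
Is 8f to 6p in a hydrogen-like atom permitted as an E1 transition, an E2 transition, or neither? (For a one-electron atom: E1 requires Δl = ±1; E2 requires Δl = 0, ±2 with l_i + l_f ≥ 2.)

Δl = 1 − 3 = -2; l_i + l_f = 4.
E1 (Δl = ±1): not satisfied.
E2 (Δl = 0,±2, l_i+l_f ≥ 2): satisfied.

E2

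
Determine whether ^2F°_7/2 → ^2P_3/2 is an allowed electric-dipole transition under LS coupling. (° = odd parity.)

forbidden

Reading off the term symbols: S 1/2→1/2, L 3→1, J 7/2→3/2, parity odd→even.
Parity must change: odd → even — passes.
ΔS = 0: S: 1/2 → 1/2 — passes.
ΔL = 0, ±1 (not L=0↔0): L: 3 → 1, ΔL = -2 — fails.
ΔJ = 0, ±1 (not J=0↔0): J: 7/2 → 3/2, ΔJ = -2 — fails.
Rule(s) violated: ΔL, ΔJ.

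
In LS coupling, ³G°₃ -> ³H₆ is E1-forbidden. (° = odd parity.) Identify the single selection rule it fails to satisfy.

Reading off the term symbols: S 1→1, L 4→5, J 3→6, parity odd→even.
Parity must change: odd → even — passes.
ΔS = 0: S: 1 → 1 — passes.
ΔL = 0, ±1 (not L=0↔0): L: 4 → 5, ΔL = +1 — passes.
ΔJ = 0, ±1 (not J=0↔0): J: 3 → 6, ΔJ = +3 — fails.

the ΔJ = 0, ±1 rule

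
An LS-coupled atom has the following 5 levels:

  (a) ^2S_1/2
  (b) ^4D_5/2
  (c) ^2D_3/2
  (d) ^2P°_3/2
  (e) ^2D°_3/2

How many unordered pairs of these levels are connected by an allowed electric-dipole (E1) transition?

(a)–(b): forbidden (parity, ΔS, ΔL, ΔJ).
(a)–(c): forbidden (parity, ΔL).
(a)–(d): allowed.
(a)–(e): forbidden (ΔL).
(b)–(c): forbidden (parity, ΔS).
(b)–(d): forbidden (ΔS).
(b)–(e): forbidden (ΔS).
(c)–(d): allowed.
(c)–(e): allowed.
(d)–(e): forbidden (parity).
Allowed pairs: 3 of 10.

3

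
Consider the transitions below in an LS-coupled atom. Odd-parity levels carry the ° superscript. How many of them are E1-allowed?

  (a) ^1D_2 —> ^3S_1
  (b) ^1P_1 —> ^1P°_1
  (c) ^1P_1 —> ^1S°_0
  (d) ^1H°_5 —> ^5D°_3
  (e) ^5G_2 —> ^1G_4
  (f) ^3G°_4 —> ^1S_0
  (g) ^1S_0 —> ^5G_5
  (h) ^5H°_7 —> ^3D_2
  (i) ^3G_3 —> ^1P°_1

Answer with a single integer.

2

(a) forbidden (parity, ΔS, ΔL fail)
(b) allowed
(c) allowed
(d) forbidden (parity, ΔS, ΔL, ΔJ fail)
(e) forbidden (parity, ΔS, ΔJ fail)
(f) forbidden (ΔS, ΔL, ΔJ fail)
(g) forbidden (parity, ΔS, ΔL, ΔJ fail)
(h) forbidden (ΔS, ΔL, ΔJ fail)
(i) forbidden (ΔS, ΔL, ΔJ fail)
Total allowed: 2 of 9.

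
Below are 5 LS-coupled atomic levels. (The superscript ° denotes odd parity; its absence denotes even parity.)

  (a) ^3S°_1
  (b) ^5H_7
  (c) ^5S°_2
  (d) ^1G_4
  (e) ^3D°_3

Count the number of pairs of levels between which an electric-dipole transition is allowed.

0

(a)–(b): forbidden (ΔS, ΔL, ΔJ).
(a)–(c): forbidden (parity, ΔS, ΔL).
(a)–(d): forbidden (ΔS, ΔL, ΔJ).
(a)–(e): forbidden (parity, ΔL, ΔJ).
(b)–(c): forbidden (ΔL, ΔJ).
(b)–(d): forbidden (parity, ΔS, ΔJ).
(b)–(e): forbidden (ΔS, ΔL, ΔJ).
(c)–(d): forbidden (ΔS, ΔL, ΔJ).
(c)–(e): forbidden (parity, ΔS, ΔL).
(d)–(e): forbidden (ΔS, ΔL).
Allowed pairs: 0 of 10.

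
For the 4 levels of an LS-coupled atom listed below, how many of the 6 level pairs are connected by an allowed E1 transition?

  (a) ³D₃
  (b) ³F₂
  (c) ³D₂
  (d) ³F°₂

3

(a)–(b): forbidden (parity).
(a)–(c): forbidden (parity).
(a)–(d): allowed.
(b)–(c): forbidden (parity).
(b)–(d): allowed.
(c)–(d): allowed.
Allowed pairs: 3 of 6.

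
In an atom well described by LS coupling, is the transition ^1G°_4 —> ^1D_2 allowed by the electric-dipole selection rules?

forbidden

ΔS = 0: S: 0 → 0 — ✓.
ΔJ = 0, ±1 (not J=0↔0): J: 4 → 2, ΔJ = -2 — ✗.
Parity must change: odd → even — ✓.
ΔL = 0, ±1 (not L=0↔0): L: 4 → 2, ΔL = -2 — ✗.
Rule(s) violated: ΔL, ΔJ.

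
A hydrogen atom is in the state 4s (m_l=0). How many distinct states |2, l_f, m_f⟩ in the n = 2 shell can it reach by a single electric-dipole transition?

3

E1 requires Δl = ±1, so l_f ∈ {-1, 1}; with 0 ≤ l_f ≤ n_f−1 = 1, the allowed l_f values are {1}.
For l_f = 1: m_f ∈ {m_i−1, m_i, m_i+1} ∩ [−1, 1] = {-1, 0, 1} → 3 states.
Total: 3.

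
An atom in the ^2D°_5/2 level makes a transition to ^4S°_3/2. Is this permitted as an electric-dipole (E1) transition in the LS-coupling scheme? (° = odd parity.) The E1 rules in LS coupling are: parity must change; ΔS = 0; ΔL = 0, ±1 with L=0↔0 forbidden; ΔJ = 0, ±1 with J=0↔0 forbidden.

Initial level: S=1/2, L=2, J=5/2, parity odd. Final level: S=3/2, L=0, J=3/2, parity odd.
Parity must change: odd → odd — fails.
ΔS = 0: S: 1/2 → 3/2 — fails.
ΔL = 0, ±1 (not L=0↔0): L: 2 → 0, ΔL = -2 — fails.
ΔJ = 0, ±1 (not J=0↔0): J: 5/2 → 3/2, ΔJ = -1 — ok.
Rule(s) violated: parity, ΔS, ΔL.

forbidden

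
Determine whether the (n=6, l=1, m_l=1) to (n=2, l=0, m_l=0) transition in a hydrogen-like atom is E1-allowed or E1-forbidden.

Initial l = 1, final l = 0, so Δl = -1. E1 requires Δl = ±1: passes.
m_l: 1 → 0 (Δm_l = -1). |Δm_l| ≤ 1 passes.
All E1 selection rules are satisfied.

allowed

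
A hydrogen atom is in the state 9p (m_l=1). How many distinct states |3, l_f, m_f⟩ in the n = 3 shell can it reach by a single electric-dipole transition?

E1 requires Δl = ±1, so l_f ∈ {0, 2}; with 0 ≤ l_f ≤ n_f−1 = 2, the allowed l_f values are {0, 2}.
For l_f = 0: m_f ∈ {m_i−1, m_i, m_i+1} ∩ [−0, 0] = {0} → 1 state.
For l_f = 2: m_f ∈ {m_i−1, m_i, m_i+1} ∩ [−2, 2] = {0, 1, 2} → 3 states.
Total: 4.

4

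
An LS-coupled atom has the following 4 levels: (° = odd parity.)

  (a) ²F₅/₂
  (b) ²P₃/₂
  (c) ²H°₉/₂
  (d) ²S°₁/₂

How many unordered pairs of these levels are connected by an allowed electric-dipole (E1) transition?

(a)–(b): forbidden (parity, ΔL).
(a)–(c): forbidden (ΔL, ΔJ).
(a)–(d): forbidden (ΔL, ΔJ).
(b)–(c): forbidden (ΔL, ΔJ).
(b)–(d): allowed.
(c)–(d): forbidden (parity, ΔL, ΔJ).
Allowed pairs: 1 of 6.

1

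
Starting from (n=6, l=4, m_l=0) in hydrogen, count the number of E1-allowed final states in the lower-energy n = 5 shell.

3

E1 requires Δl = ±1, so l_f ∈ {3, 5}; with 0 ≤ l_f ≤ n_f−1 = 4, the allowed l_f values are {3}.
For l_f = 3: m_f ∈ {m_i−1, m_i, m_i+1} ∩ [−3, 3] = {-1, 0, 1} → 3 states.
Total: 3.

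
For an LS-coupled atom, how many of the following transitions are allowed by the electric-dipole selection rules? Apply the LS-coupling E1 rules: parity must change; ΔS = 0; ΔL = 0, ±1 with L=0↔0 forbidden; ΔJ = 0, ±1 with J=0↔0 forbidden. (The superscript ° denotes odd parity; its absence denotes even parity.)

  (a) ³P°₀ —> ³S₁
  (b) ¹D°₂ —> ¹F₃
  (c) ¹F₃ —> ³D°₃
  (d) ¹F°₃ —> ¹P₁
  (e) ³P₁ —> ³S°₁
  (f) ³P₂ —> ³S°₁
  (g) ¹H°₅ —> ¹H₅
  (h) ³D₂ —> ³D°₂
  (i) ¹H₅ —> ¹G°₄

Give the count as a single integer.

(a) allowed
(b) allowed
(c) forbidden (ΔS fails)
(d) forbidden (ΔL, ΔJ fail)
(e) allowed
(f) allowed
(g) allowed
(h) allowed
(i) allowed
Total allowed: 7 of 9.

7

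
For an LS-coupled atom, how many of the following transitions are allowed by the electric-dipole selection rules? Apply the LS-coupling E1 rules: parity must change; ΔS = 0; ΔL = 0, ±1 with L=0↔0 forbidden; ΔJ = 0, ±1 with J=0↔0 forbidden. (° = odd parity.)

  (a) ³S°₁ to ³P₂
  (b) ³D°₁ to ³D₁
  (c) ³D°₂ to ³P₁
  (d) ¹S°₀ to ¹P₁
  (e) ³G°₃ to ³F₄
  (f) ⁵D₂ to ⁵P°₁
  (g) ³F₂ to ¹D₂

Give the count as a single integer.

(a) allowed
(b) allowed
(c) allowed
(d) allowed
(e) allowed
(f) allowed
(g) forbidden (parity, ΔS fail)
Total allowed: 6 of 7.

6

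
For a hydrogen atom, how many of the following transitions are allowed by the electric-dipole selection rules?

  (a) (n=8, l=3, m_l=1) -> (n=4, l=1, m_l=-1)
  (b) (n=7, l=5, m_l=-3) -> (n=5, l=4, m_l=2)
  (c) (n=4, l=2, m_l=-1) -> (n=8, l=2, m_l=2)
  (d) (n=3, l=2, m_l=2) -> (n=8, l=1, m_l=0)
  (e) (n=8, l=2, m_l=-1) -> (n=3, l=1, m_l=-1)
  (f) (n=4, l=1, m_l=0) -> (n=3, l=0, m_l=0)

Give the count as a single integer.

2

(a) forbidden — Δl = -2 (E1 requires Δl = ±1); Δm_l = -2 (E1 requires Δm_l = 0, ±1)
(b) forbidden — Δm_l = +5 (E1 requires Δm_l = 0, ±1)
(c) forbidden — Δl = +0 (E1 requires Δl = ±1); Δm_l = +3 (E1 requires Δm_l = 0, ±1)
(d) forbidden — Δm_l = -2 (E1 requires Δm_l = 0, ±1)
(e) allowed
(f) allowed
Total allowed: 2 of 6.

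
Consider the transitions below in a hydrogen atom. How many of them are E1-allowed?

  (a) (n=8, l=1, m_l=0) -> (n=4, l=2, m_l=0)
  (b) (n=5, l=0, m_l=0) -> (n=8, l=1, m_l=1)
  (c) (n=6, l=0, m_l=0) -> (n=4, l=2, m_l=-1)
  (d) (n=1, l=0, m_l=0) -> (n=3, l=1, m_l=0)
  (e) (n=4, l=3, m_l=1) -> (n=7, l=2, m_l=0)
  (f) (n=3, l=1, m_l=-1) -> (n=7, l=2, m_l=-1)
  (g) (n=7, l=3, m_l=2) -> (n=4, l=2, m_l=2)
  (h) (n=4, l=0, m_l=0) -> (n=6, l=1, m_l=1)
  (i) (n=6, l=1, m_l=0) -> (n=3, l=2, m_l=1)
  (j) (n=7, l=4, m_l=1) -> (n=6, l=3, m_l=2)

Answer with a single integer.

(a) allowed
(b) allowed
(c) forbidden — Δl = +2 (E1 requires Δl = ±1)
(d) allowed
(e) allowed
(f) allowed
(g) allowed
(h) allowed
(i) allowed
(j) allowed
Total allowed: 9 of 10.

9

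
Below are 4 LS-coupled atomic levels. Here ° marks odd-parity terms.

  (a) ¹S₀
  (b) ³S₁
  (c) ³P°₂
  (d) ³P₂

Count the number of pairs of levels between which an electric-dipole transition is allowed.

2

(a)–(b): forbidden (parity, ΔS, ΔL).
(a)–(c): forbidden (ΔS, ΔJ).
(a)–(d): forbidden (parity, ΔS, ΔJ).
(b)–(c): allowed.
(b)–(d): forbidden (parity).
(c)–(d): allowed.
Allowed pairs: 2 of 6.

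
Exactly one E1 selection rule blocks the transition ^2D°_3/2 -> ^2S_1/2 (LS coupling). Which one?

Reading off the term symbols: S 1/2→1/2, L 2→0, J 3/2→1/2, parity odd→even.
Parity must change: odd → even — ok.
ΔS = 0: S: 1/2 → 1/2 — ok.
ΔL = 0, ±1 (not L=0↔0): L: 2 → 0, ΔL = -2 — fails.
ΔJ = 0, ±1 (not J=0↔0): J: 3/2 → 1/2, ΔJ = -1 — ok.

the ΔL = 0, ±1 rule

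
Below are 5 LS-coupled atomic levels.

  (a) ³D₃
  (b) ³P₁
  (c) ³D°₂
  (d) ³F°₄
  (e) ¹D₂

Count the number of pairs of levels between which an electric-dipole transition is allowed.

(a)–(b): forbidden (parity, ΔJ).
(a)–(c): allowed.
(a)–(d): allowed.
(a)–(e): forbidden (parity, ΔS).
(b)–(c): allowed.
(b)–(d): forbidden (ΔL, ΔJ).
(b)–(e): forbidden (parity, ΔS).
(c)–(d): forbidden (parity, ΔJ).
(c)–(e): forbidden (ΔS).
(d)–(e): forbidden (ΔS, ΔJ).
Allowed pairs: 3 of 10.

3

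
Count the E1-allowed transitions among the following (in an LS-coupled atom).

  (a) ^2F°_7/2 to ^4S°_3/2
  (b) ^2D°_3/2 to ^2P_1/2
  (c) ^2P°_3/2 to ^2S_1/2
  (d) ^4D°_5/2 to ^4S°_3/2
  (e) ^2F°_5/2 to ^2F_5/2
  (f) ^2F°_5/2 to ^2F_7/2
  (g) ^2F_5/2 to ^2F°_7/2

5

(a) forbidden (parity, ΔS, ΔL, ΔJ fail)
(b) allowed
(c) allowed
(d) forbidden (parity, ΔL fail)
(e) allowed
(f) allowed
(g) allowed
Total allowed: 5 of 7.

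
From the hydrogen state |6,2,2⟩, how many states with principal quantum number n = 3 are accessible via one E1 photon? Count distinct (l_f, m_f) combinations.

E1 requires Δl = ±1, so l_f ∈ {1, 3}; with 0 ≤ l_f ≤ n_f−1 = 2, the allowed l_f values are {1}.
For l_f = 1: m_f ∈ {m_i−1, m_i, m_i+1} ∩ [−1, 1] = {1} → 1 state.
Total: 1.

1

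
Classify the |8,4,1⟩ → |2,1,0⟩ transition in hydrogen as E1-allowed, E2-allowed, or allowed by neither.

neither

Δl = 1 − 4 = -3; l_i + l_f = 5.
Δm_l = -1.
E1 (Δl = ±1, |Δm_l| ≤ 1): not satisfied.
E2 (Δl = 0,±2, l_i+l_f ≥ 2, |Δm_l| ≤ 2): not satisfied.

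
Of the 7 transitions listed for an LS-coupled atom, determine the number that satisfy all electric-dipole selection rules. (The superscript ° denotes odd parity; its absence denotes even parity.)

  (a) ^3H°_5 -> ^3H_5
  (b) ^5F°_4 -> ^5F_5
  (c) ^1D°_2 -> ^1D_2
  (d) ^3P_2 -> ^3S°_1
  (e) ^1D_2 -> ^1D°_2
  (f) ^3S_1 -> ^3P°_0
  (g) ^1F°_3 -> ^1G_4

7

(a) allowed
(b) allowed
(c) allowed
(d) allowed
(e) allowed
(f) allowed
(g) allowed
Total allowed: 7 of 7.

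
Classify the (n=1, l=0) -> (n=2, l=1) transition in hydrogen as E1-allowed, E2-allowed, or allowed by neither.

Δl = 1 − 0 = +1; l_i + l_f = 1.
E1 (Δl = ±1): satisfied.
E2 (Δl = 0,±2, l_i+l_f ≥ 2): not satisfied.

E1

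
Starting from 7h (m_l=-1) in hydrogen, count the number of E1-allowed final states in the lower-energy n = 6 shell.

3

E1 requires Δl = ±1, so l_f ∈ {4, 6}; with 0 ≤ l_f ≤ n_f−1 = 5, the allowed l_f values are {4}.
For l_f = 4: m_f ∈ {m_i−1, m_i, m_i+1} ∩ [−4, 4] = {-2, -1, 0} → 3 states.
Total: 3.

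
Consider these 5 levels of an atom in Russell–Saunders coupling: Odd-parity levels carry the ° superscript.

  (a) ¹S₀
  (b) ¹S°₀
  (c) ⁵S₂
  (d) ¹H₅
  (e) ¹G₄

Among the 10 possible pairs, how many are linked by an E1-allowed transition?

(a)–(b): forbidden (ΔL, ΔJ).
(a)–(c): forbidden (parity, ΔS, ΔL, ΔJ).
(a)–(d): forbidden (parity, ΔL, ΔJ).
(a)–(e): forbidden (parity, ΔL, ΔJ).
(b)–(c): forbidden (ΔS, ΔL, ΔJ).
(b)–(d): forbidden (ΔL, ΔJ).
(b)–(e): forbidden (ΔL, ΔJ).
(c)–(d): forbidden (parity, ΔS, ΔL, ΔJ).
(c)–(e): forbidden (parity, ΔS, ΔL, ΔJ).
(d)–(e): forbidden (parity).
Allowed pairs: 0 of 10.

0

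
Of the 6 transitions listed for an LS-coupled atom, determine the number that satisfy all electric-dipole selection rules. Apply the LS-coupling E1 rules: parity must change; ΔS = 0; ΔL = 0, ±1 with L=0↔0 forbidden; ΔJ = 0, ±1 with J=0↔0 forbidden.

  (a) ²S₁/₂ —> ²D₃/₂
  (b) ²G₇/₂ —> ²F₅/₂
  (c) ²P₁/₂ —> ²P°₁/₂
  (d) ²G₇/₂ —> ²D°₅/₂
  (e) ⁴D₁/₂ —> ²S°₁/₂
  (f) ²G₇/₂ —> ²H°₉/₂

2

(a) forbidden (parity, ΔL fail)
(b) forbidden (parity fails)
(c) allowed
(d) forbidden (ΔL fails)
(e) forbidden (ΔS, ΔL fail)
(f) allowed
Total allowed: 2 of 6.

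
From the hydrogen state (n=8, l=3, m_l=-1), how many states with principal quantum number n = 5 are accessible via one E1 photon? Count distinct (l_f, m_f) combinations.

E1 requires Δl = ±1, so l_f ∈ {2, 4}; with 0 ≤ l_f ≤ n_f−1 = 4, the allowed l_f values are {2, 4}.
For l_f = 2: m_f ∈ {m_i−1, m_i, m_i+1} ∩ [−2, 2] = {-2, -1, 0} → 3 states.
For l_f = 4: m_f ∈ {m_i−1, m_i, m_i+1} ∩ [−4, 4] = {-2, -1, 0} → 3 states.
Total: 6.

6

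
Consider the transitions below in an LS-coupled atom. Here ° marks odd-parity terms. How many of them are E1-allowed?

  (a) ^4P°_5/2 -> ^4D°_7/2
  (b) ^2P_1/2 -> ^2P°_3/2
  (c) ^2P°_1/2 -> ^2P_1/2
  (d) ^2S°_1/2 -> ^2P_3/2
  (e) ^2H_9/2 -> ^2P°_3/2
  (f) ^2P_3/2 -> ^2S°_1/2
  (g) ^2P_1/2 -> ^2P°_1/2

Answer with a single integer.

5

(a) forbidden (parity fails)
(b) allowed
(c) allowed
(d) allowed
(e) forbidden (ΔL, ΔJ fail)
(f) allowed
(g) allowed
Total allowed: 5 of 7.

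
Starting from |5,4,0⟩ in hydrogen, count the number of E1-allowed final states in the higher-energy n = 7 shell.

E1 requires Δl = ±1, so l_f ∈ {3, 5}; with 0 ≤ l_f ≤ n_f−1 = 6, the allowed l_f values are {3, 5}.
For l_f = 3: m_f ∈ {m_i−1, m_i, m_i+1} ∩ [−3, 3] = {-1, 0, 1} → 3 states.
For l_f = 5: m_f ∈ {m_i−1, m_i, m_i+1} ∩ [−5, 5] = {-1, 0, 1} → 3 states.
Total: 6.

6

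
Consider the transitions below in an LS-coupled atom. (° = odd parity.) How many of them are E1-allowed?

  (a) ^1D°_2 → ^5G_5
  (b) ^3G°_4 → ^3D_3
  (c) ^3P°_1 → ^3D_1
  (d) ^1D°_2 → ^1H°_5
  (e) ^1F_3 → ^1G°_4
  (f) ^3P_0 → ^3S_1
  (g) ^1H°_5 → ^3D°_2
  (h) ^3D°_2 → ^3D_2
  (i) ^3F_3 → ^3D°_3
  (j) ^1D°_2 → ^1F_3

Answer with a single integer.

(a) forbidden (ΔS, ΔL, ΔJ fail)
(b) forbidden (ΔL fails)
(c) allowed
(d) forbidden (parity, ΔL, ΔJ fail)
(e) allowed
(f) forbidden (parity fails)
(g) forbidden (parity, ΔS, ΔL, ΔJ fail)
(h) allowed
(i) allowed
(j) allowed
Total allowed: 5 of 10.

5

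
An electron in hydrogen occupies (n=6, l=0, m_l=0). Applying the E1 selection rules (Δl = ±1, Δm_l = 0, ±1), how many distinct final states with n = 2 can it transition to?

E1 requires Δl = ±1, so l_f ∈ {-1, 1}; with 0 ≤ l_f ≤ n_f−1 = 1, the allowed l_f values are {1}.
For l_f = 1: m_f ∈ {m_i−1, m_i, m_i+1} ∩ [−1, 1] = {-1, 0, 1} → 3 states.
Total: 3.

3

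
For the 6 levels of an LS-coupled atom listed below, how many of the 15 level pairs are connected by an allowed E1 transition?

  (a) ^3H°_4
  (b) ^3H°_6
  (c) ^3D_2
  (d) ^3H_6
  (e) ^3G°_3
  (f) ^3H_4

(a)–(b): forbidden (parity, ΔJ).
(a)–(c): forbidden (ΔL, ΔJ).
(a)–(d): forbidden (ΔJ).
(a)–(e): forbidden (parity).
(a)–(f): allowed.
(b)–(c): forbidden (ΔL, ΔJ).
(b)–(d): allowed.
(b)–(e): forbidden (parity, ΔJ).
(b)–(f): forbidden (ΔJ).
(c)–(d): forbidden (parity, ΔL, ΔJ).
(c)–(e): forbidden (ΔL).
(c)–(f): forbidden (parity, ΔL, ΔJ).
(d)–(e): forbidden (ΔJ).
(d)–(f): forbidden (parity, ΔJ).
(e)–(f): allowed.
Allowed pairs: 3 of 15.

3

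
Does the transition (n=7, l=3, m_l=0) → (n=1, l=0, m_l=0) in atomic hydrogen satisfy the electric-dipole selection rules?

forbidden

l: 3 → 0 (Δl = -3). Δl = ±1 fails.
Δm_l = 0 − (0) = +0. E1 requires Δm_l = 0, ±1: ok.
The transition is electric-dipole forbidden.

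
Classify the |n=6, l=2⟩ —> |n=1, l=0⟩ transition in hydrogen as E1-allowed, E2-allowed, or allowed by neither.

E2

Δl = 0 − 2 = -2; l_i + l_f = 2.
E1 (Δl = ±1): not satisfied.
E2 (Δl = 0,±2, l_i+l_f ≥ 2): satisfied.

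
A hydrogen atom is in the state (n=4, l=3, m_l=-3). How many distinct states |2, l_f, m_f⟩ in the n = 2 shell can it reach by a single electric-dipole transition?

E1 requires l_f ∈ {2, 4}, but neither lies in [0, 1], so no final state is reachable.
Total: 0.

0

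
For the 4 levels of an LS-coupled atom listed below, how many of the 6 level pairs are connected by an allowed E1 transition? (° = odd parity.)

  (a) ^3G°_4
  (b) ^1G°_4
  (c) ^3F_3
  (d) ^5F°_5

(a)–(b): forbidden (parity, ΔS).
(a)–(c): allowed.
(a)–(d): forbidden (parity, ΔS).
(b)–(c): forbidden (ΔS).
(b)–(d): forbidden (parity, ΔS).
(c)–(d): forbidden (ΔS, ΔJ).
Allowed pairs: 1 of 6.

1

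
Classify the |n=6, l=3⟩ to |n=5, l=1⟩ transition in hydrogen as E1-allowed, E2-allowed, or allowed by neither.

Δl = 1 − 3 = -2; l_i + l_f = 4.
E1 (Δl = ±1): not satisfied.
E2 (Δl = 0,±2, l_i+l_f ≥ 2): satisfied.

E2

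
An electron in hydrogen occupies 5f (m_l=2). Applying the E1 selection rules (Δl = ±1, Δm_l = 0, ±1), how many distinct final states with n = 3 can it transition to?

2

E1 requires Δl = ±1, so l_f ∈ {2, 4}; with 0 ≤ l_f ≤ n_f−1 = 2, the allowed l_f values are {2}.
For l_f = 2: m_f ∈ {m_i−1, m_i, m_i+1} ∩ [−2, 2] = {1, 2} → 2 states.
Total: 2.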